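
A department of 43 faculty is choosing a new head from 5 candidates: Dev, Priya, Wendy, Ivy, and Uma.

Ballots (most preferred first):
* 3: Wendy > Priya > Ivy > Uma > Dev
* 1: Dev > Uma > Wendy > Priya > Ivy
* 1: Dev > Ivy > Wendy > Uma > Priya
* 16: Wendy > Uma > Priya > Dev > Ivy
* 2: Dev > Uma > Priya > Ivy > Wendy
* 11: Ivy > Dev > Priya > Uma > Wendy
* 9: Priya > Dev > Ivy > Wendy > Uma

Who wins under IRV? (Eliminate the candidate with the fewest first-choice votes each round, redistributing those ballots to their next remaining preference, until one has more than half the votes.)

Ivy

Round 1: Dev 4, Priya 9, Wendy 19, Ivy 11, Uma 0. Uma eliminated.
Round 2: Dev 4, Priya 9, Wendy 19, Ivy 11. Dev eliminated.
Round 3: Priya 11, Wendy 20, Ivy 12. Priya eliminated.
Round 4: Wendy 20, Ivy 23. Ivy has a majority (≥22).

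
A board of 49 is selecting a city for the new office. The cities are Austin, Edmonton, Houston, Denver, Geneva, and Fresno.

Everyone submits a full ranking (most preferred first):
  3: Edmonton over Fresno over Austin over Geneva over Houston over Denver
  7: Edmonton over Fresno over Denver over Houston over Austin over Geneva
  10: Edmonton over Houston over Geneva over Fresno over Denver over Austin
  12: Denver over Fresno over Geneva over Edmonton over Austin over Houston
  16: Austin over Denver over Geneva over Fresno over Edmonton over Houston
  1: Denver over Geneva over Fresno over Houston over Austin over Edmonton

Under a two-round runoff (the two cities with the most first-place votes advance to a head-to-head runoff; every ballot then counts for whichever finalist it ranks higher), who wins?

Round 1 first-place votes: Austin 16, Edmonton 20, Houston 0, Denver 13, Geneva 0, Fresno 0. Edmonton and Austin advance.
Runoff: Edmonton is ranked above Austin on 32 ballots, Austin above Edmonton on 17.

Edmonton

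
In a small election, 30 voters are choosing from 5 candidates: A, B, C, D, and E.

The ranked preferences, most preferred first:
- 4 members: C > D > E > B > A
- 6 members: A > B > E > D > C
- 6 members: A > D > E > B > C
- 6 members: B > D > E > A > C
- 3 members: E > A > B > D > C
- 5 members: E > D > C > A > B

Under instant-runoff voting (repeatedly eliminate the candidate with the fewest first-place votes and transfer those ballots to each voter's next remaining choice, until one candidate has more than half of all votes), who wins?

Round 1: A 12, B 6, C 4, D 0, E 8. D eliminated.
Round 2: A 12, B 6, C 4, E 8. C eliminated.
Round 3: A 12, B 6, E 12. B eliminated.
Round 4: A 12, E 18. E has a majority (≥16).

E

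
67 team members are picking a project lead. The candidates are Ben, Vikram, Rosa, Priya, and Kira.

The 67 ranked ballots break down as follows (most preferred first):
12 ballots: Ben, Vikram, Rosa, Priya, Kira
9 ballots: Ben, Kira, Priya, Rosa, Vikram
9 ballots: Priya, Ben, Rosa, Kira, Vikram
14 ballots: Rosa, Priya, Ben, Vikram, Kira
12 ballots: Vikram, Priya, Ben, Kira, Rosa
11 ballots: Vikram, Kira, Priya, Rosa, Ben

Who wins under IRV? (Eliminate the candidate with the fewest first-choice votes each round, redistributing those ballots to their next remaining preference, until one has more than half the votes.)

Ben

Round 1: Ben 21, Vikram 23, Rosa 14, Priya 9, Kira 0. Kira eliminated.
Round 2: Ben 21, Vikram 23, Rosa 14, Priya 9. Priya eliminated.
Round 3: Ben 30, Vikram 23, Rosa 14. Rosa eliminated.
Round 4: Ben 44, Vikram 23. Ben has a majority (≥34).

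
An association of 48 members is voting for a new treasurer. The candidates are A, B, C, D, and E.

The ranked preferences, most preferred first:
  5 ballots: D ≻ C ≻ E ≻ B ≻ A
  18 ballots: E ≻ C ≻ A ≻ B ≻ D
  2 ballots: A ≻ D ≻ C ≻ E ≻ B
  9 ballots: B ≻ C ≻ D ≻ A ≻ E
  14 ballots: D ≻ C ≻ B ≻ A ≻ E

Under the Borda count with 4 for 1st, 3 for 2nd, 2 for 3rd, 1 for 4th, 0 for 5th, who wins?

A: 5×0 + 18×2 + 2×4 + 9×1 + 14×1 = 67
B: 5×1 + 18×1 + 2×0 + 9×4 + 14×2 = 87
C: 5×3 + 18×3 + 2×2 + 9×3 + 14×3 = 142
D: 5×4 + 18×0 + 2×3 + 9×2 + 14×4 = 100
E: 5×2 + 18×4 + 2×1 + 9×0 + 14×0 = 84

C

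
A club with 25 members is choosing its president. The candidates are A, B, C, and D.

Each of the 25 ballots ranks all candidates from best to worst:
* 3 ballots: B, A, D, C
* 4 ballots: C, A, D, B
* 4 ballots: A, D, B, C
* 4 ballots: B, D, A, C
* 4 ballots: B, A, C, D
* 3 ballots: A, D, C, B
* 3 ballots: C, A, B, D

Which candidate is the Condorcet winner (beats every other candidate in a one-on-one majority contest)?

A

A vs B: 14–11
A vs C: 18–7
A vs D: 21–4
A beats every other candidate.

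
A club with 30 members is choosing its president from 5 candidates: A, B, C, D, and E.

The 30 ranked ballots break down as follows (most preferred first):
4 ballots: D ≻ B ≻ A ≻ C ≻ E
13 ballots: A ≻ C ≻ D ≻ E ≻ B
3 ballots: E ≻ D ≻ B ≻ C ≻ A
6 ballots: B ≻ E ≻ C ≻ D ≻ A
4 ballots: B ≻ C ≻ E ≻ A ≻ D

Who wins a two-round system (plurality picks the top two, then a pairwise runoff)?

B

Round 1 first-place votes: A 13, B 10, C 0, D 4, E 3. A and B advance.
Runoff: A is ranked above B on 13 ballots, B above A on 17.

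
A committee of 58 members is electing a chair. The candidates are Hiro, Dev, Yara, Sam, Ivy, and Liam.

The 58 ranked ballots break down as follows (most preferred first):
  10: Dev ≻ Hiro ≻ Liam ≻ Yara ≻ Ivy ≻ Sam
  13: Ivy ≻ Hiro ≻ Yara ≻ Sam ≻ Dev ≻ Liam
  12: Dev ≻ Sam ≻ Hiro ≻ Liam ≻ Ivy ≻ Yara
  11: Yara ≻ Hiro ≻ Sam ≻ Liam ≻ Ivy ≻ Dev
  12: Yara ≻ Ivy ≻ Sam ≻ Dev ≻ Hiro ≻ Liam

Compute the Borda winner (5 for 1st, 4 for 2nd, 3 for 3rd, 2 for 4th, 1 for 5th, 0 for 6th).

Hiro: 10×4 + 13×4 + 12×3 + 11×4 + 12×1 = 184
Dev: 10×5 + 13×1 + 12×5 + 11×0 + 12×2 = 147
Yara: 10×2 + 13×3 + 12×0 + 11×5 + 12×5 = 174
Sam: 10×0 + 13×2 + 12×4 + 11×3 + 12×3 = 143
Ivy: 10×1 + 13×5 + 12×1 + 11×1 + 12×4 = 146
Liam: 10×3 + 13×0 + 12×2 + 11×2 + 12×0 = 76

Hiro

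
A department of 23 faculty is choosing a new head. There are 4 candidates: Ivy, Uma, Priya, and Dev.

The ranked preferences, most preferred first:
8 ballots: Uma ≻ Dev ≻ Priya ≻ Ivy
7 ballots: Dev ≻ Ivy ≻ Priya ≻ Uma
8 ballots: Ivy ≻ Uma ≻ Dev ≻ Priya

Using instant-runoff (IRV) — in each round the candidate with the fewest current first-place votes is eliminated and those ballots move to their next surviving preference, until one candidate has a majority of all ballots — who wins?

Ivy

Round 1: Ivy 8, Uma 8, Priya 0, Dev 7. Priya eliminated.
Round 2: Ivy 8, Uma 8, Dev 7. Dev eliminated.
Round 3: Ivy 15, Uma 8. Ivy has a majority (≥12).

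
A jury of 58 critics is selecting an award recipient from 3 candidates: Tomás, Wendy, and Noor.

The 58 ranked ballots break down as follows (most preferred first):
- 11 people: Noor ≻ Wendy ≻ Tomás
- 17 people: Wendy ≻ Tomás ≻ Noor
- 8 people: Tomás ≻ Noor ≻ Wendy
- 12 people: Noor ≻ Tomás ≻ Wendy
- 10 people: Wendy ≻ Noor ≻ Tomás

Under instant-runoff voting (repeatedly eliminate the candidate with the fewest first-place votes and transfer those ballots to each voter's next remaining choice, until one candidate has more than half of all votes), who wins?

Round 1: Tomás 8, Wendy 27, Noor 23. Tomás eliminated.
Round 2: Wendy 27, Noor 31. Noor has a majority (≥30).

Noor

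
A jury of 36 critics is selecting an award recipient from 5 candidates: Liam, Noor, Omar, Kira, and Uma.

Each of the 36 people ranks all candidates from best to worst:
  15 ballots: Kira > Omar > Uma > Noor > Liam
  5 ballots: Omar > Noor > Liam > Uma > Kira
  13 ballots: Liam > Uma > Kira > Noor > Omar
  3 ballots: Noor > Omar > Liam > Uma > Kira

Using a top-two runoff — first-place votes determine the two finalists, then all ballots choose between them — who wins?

Round 1 first-place votes: Liam 13, Noor 3, Omar 5, Kira 15, Uma 0. Kira and Liam advance.
Runoff: Kira is ranked above Liam on 15 ballots, Liam above Kira on 21.

Liam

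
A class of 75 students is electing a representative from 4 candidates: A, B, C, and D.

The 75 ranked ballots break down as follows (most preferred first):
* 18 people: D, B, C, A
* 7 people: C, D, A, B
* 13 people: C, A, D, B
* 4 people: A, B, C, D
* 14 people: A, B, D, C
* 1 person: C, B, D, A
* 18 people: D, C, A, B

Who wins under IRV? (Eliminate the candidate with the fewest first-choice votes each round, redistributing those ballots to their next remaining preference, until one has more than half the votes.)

Round 1: A 18, B 0, C 21, D 36. B eliminated.
Round 2: A 18, C 21, D 36. A eliminated.
Round 3: C 25, D 50. D has a majority (≥38).

D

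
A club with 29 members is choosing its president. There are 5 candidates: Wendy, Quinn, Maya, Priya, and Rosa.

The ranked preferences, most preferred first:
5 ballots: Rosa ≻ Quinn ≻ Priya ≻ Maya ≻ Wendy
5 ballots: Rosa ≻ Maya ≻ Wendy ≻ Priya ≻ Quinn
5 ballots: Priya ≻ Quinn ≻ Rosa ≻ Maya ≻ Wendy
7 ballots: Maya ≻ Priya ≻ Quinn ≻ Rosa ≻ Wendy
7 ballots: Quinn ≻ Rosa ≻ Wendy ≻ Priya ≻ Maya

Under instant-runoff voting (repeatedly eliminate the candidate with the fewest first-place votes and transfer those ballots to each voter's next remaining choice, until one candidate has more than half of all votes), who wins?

Quinn

Round 1: Wendy 0, Quinn 7, Maya 7, Priya 5, Rosa 10. Wendy eliminated.
Round 2: Quinn 7, Maya 7, Priya 5, Rosa 10. Priya eliminated.
Round 3: Quinn 12, Maya 7, Rosa 10. Maya eliminated.
Round 4: Quinn 19, Rosa 10. Quinn has a majority (≥15).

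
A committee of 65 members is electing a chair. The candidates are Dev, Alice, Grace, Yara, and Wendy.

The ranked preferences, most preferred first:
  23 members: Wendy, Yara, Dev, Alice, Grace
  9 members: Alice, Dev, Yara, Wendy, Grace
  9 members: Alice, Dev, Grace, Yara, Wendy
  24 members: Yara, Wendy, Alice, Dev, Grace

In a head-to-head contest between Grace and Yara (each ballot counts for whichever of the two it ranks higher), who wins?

Grace is ranked above Yara on 9 ballots; Yara above Grace on 56.

Yara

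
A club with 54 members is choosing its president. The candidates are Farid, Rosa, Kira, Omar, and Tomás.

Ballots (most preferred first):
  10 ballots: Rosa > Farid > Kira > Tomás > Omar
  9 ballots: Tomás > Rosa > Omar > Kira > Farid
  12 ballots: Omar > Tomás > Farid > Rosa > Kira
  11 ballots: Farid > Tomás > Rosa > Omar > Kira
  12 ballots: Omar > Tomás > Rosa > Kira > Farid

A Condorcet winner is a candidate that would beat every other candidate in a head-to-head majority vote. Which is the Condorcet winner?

Tomás vs Farid: 33–21
Tomás vs Rosa: 44–10
Tomás vs Kira: 44–10
Tomás vs Omar: 30–24
Tomás beats every other candidate.

Tomás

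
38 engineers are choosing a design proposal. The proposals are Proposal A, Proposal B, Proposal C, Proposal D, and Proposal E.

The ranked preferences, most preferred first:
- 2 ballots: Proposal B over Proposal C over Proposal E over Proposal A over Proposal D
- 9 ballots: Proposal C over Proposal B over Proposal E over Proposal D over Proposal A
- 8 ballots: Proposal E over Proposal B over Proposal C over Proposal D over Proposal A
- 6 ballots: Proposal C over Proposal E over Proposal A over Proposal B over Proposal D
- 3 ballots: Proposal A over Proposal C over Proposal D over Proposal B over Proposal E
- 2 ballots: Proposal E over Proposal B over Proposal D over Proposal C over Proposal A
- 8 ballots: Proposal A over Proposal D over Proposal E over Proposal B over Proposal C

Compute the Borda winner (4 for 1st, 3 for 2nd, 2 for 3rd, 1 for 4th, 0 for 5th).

Proposal A: 2×1 + 9×0 + 8×0 + 6×2 + 3×4 + 2×0 + 8×4 = 58
Proposal B: 2×4 + 9×3 + 8×3 + 6×1 + 3×1 + 2×3 + 8×1 = 82
Proposal C: 2×3 + 9×4 + 8×2 + 6×4 + 3×3 + 2×1 + 8×0 = 93
Proposal D: 2×0 + 9×1 + 8×1 + 6×0 + 3×2 + 2×2 + 8×3 = 51
Proposal E: 2×2 + 9×2 + 8×4 + 6×3 + 3×0 + 2×4 + 8×2 = 96

Proposal E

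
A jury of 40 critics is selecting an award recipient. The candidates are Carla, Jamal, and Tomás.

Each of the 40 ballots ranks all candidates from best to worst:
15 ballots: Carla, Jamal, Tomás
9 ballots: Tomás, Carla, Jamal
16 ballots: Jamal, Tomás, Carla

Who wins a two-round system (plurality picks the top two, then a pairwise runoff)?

Carla

Round 1 first-place votes: Carla 15, Jamal 16, Tomás 9. Jamal and Carla advance.
Runoff: Jamal is ranked above Carla on 16 ballots, Carla above Jamal on 24.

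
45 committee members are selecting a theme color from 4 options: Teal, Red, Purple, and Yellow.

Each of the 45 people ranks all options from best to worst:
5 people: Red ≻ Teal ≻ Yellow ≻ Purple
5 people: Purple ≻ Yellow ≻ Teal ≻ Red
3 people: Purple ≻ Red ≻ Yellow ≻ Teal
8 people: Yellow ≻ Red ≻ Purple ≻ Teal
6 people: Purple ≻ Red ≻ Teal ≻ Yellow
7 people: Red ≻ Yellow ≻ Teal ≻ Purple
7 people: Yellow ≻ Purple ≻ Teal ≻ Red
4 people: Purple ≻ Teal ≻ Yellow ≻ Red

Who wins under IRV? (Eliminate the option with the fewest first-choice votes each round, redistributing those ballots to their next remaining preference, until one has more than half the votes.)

Round 1: Teal 0, Red 12, Purple 18, Yellow 15. Teal eliminated.
Round 2: Red 12, Purple 18, Yellow 15. Red eliminated.
Round 3: Purple 18, Yellow 27. Yellow has a majority (≥23).

Yellow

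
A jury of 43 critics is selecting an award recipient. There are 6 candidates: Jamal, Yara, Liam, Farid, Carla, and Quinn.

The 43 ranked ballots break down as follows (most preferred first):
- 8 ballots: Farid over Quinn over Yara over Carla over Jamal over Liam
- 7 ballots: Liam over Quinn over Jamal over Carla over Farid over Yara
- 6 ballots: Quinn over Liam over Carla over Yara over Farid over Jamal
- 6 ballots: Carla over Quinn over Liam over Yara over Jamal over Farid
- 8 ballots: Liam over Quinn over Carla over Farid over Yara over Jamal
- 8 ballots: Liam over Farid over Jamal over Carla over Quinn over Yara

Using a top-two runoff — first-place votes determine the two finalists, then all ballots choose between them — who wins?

Liam

Round 1 first-place votes: Jamal 0, Yara 0, Liam 23, Farid 8, Carla 6, Quinn 6. Liam and Farid advance.
Runoff: Liam is ranked above Farid on 35 ballots, Farid above Liam on 8.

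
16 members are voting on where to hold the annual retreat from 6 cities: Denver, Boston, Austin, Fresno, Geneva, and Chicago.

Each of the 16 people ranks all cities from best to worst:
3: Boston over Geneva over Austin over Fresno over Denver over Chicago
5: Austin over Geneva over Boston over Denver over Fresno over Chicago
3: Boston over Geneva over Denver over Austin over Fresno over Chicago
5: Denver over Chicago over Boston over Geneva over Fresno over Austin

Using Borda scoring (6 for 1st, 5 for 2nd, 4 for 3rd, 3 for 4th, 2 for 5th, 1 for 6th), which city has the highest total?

Denver: 3×2 + 5×3 + 3×4 + 5×6 = 63
Boston: 3×6 + 5×4 + 3×6 + 5×4 = 76
Austin: 3×4 + 5×6 + 3×3 + 5×1 = 56
Fresno: 3×3 + 5×2 + 3×2 + 5×2 = 35
Geneva: 3×5 + 5×5 + 3×5 + 5×3 = 70
Chicago: 3×1 + 5×1 + 3×1 + 5×5 = 36

Boston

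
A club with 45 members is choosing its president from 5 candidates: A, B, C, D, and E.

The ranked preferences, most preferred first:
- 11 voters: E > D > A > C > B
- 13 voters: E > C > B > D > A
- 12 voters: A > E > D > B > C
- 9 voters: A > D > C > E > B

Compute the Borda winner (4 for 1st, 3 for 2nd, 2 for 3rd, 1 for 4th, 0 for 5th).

A: 11×2 + 13×0 + 12×4 + 9×4 = 106
B: 11×0 + 13×2 + 12×1 + 9×0 = 38
C: 11×1 + 13×3 + 12×0 + 9×2 = 68
D: 11×3 + 13×1 + 12×2 + 9×3 = 97
E: 11×4 + 13×4 + 12×3 + 9×1 = 141

E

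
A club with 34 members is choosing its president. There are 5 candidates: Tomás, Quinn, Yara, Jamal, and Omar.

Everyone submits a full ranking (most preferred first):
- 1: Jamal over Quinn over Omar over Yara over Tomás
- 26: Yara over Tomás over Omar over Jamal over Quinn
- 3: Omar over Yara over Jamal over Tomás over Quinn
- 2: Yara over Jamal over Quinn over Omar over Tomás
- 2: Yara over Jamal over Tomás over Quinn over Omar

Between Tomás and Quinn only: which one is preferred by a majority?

Tomás

Tomás is ranked above Quinn on 31 ballots; Quinn above Tomás on 3.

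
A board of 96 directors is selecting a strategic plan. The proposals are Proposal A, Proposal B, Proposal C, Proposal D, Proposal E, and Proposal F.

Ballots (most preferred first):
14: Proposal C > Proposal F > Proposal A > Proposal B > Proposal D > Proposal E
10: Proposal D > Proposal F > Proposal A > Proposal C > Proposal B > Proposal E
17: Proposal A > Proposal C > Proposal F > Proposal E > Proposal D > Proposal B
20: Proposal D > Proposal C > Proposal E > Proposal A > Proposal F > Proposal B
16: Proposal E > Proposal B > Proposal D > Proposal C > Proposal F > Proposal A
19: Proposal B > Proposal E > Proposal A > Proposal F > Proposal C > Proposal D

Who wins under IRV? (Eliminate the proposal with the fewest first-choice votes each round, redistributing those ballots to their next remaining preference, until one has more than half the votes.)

Round 1: Proposal A 17, Proposal B 19, Proposal C 14, Proposal D 30, Proposal E 16, Proposal F 0. Proposal F eliminated.
Round 2: Proposal A 17, Proposal B 19, Proposal C 14, Proposal D 30, Proposal E 16. Proposal C eliminated.
Round 3: Proposal A 31, Proposal B 19, Proposal D 30, Proposal E 16. Proposal E eliminated.
Round 4: Proposal A 31, Proposal B 35, Proposal D 30. Proposal D eliminated.
Round 5: Proposal A 61, Proposal B 35. Proposal A has a majority (≥49).

Proposal A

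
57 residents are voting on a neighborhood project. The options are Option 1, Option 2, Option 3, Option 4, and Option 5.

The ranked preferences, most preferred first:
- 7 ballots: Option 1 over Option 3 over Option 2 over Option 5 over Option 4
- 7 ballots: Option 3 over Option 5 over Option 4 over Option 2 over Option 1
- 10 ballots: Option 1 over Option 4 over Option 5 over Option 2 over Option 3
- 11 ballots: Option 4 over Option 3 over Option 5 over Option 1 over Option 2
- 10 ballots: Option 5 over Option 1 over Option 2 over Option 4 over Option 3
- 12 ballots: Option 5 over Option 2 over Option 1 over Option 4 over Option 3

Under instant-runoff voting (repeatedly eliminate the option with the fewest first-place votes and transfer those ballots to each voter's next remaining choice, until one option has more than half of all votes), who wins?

Round 1: Option 1 17, Option 2 0, Option 3 7, Option 4 11, Option 5 22. Option 2 eliminated.
Round 2: Option 1 17, Option 3 7, Option 4 11, Option 5 22. Option 3 eliminated.
Round 3: Option 1 17, Option 4 11, Option 5 29. Option 5 has a majority (≥29).

Option 5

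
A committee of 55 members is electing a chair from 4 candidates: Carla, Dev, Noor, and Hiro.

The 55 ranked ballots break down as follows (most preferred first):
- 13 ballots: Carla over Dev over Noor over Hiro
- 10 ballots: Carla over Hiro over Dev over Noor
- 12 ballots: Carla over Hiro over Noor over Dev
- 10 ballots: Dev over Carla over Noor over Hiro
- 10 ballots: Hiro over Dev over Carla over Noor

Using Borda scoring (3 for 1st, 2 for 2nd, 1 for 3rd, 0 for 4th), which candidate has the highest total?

Carla

Carla: 13×3 + 10×3 + 12×3 + 10×2 + 10×1 = 135
Dev: 13×2 + 10×1 + 12×0 + 10×3 + 10×2 = 86
Noor: 13×1 + 10×0 + 12×1 + 10×1 + 10×0 = 35
Hiro: 13×0 + 10×2 + 12×2 + 10×0 + 10×3 = 74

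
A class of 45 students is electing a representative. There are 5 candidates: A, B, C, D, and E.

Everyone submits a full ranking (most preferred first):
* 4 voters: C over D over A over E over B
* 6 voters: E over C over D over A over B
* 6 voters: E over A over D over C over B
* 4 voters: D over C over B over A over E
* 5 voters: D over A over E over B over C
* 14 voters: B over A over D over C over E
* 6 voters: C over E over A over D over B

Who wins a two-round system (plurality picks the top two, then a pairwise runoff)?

Round 1 first-place votes: A 0, B 14, C 10, D 9, E 12. B and E advance.
Runoff: B is ranked above E on 18 ballots, E above B on 27.

E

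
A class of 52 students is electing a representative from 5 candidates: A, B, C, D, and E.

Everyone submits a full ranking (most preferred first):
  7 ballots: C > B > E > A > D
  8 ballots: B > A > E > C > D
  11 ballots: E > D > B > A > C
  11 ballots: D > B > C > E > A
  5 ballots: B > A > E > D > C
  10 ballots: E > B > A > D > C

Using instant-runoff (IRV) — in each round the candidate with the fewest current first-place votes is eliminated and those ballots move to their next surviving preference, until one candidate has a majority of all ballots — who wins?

B

Round 1: A 0, B 13, C 7, D 11, E 21. A eliminated.
Round 2: B 13, C 7, D 11, E 21. C eliminated.
Round 3: B 20, D 11, E 21. D eliminated.
Round 4: B 31, E 21. B has a majority (≥27).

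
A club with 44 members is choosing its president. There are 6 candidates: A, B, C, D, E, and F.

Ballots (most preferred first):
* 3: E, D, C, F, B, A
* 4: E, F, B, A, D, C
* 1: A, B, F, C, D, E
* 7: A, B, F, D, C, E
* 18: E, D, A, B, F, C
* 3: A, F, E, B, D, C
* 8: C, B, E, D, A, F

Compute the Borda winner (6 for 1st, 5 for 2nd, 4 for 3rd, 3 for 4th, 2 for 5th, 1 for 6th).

A: 3×1 + 4×3 + 1×6 + 7×6 + 18×4 + 3×6 + 8×2 = 169
B: 3×2 + 4×4 + 1×5 + 7×5 + 18×3 + 3×3 + 8×5 = 165
C: 3×4 + 4×1 + 1×3 + 7×2 + 18×1 + 3×1 + 8×6 = 102
D: 3×5 + 4×2 + 1×2 + 7×3 + 18×5 + 3×2 + 8×3 = 166
E: 3×6 + 4×6 + 1×1 + 7×1 + 18×6 + 3×4 + 8×4 = 202
F: 3×3 + 4×5 + 1×4 + 7×4 + 18×2 + 3×5 + 8×1 = 120

E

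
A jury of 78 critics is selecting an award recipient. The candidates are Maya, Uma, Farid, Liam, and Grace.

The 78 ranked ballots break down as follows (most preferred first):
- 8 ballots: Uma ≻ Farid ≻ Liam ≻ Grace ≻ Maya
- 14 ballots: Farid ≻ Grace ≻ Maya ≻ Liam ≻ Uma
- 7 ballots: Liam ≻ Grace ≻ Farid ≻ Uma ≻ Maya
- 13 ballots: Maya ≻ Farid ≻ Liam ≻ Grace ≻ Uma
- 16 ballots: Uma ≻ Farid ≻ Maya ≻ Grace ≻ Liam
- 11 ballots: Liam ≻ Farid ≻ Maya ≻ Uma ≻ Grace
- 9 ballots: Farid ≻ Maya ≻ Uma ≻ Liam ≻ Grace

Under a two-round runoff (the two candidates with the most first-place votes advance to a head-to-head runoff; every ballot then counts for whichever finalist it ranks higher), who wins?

Farid

Round 1 first-place votes: Maya 13, Uma 24, Farid 23, Liam 18, Grace 0. Uma and Farid advance.
Runoff: Uma is ranked above Farid on 24 ballots, Farid above Uma on 54.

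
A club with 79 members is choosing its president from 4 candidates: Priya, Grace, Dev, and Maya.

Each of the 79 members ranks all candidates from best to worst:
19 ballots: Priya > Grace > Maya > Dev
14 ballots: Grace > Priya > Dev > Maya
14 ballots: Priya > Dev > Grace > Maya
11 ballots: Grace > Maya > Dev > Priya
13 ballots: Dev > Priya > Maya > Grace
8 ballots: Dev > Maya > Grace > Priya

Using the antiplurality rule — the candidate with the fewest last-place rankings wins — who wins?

Last-place votes: Priya 19, Grace 13, Dev 19, Maya 28.

Grace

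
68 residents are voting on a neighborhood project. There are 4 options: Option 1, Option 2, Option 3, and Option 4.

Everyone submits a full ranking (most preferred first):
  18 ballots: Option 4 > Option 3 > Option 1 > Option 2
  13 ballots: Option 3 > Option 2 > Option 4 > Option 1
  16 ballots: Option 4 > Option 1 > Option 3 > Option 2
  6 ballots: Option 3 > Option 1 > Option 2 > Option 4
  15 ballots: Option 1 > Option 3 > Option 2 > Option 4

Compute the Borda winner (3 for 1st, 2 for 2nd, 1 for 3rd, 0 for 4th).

Option 3

Option 1: 18×1 + 13×0 + 16×2 + 6×2 + 15×3 = 107
Option 2: 18×0 + 13×2 + 16×0 + 6×1 + 15×1 = 47
Option 3: 18×2 + 13×3 + 16×1 + 6×3 + 15×2 = 139
Option 4: 18×3 + 13×1 + 16×3 + 6×0 + 15×0 = 115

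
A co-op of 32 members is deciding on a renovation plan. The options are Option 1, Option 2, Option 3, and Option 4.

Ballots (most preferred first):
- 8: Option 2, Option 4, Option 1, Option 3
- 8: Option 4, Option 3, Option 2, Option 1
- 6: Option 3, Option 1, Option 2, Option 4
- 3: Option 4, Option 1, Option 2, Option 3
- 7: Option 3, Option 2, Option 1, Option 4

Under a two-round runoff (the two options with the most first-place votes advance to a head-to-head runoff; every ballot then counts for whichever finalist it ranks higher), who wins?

Option 4

Round 1 first-place votes: Option 1 0, Option 2 8, Option 3 13, Option 4 11. Option 3 and Option 4 advance.
Runoff: Option 3 is ranked above Option 4 on 13 ballots, Option 4 above Option 3 on 19.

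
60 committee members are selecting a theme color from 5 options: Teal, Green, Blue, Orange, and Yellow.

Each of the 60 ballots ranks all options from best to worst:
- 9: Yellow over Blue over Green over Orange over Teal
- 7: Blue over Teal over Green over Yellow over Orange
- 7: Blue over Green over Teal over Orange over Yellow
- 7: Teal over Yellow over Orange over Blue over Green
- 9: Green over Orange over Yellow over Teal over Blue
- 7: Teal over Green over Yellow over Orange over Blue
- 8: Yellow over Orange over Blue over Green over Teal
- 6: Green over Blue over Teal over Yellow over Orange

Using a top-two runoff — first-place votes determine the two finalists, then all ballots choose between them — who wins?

Round 1 first-place votes: Teal 14, Green 15, Blue 14, Orange 0, Yellow 17. Yellow and Green advance.
Runoff: Yellow is ranked above Green on 24 ballots, Green above Yellow on 36.

Green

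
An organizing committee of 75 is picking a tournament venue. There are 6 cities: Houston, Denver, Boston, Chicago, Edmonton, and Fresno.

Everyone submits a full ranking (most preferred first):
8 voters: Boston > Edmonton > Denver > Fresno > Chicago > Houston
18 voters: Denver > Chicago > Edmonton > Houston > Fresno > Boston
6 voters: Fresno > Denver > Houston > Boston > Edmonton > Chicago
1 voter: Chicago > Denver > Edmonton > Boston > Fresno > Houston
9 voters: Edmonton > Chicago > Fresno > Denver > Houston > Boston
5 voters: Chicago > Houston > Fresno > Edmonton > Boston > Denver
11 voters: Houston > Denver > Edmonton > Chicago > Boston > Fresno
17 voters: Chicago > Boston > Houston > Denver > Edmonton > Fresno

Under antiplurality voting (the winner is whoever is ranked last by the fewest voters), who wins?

Edmonton

Last-place votes: Houston 9, Denver 5, Boston 27, Chicago 6, Edmonton 0, Fresno 28.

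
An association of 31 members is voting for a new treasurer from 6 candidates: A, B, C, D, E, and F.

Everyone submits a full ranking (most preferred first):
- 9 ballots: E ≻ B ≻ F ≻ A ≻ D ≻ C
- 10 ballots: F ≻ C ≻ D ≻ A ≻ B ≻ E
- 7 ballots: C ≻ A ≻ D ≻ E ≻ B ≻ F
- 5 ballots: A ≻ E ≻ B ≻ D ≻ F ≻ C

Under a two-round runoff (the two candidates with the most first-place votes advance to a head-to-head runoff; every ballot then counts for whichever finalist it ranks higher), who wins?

E

Round 1 first-place votes: A 5, B 0, C 7, D 0, E 9, F 10. F and E advance.
Runoff: F is ranked above E on 10 ballots, E above F on 21.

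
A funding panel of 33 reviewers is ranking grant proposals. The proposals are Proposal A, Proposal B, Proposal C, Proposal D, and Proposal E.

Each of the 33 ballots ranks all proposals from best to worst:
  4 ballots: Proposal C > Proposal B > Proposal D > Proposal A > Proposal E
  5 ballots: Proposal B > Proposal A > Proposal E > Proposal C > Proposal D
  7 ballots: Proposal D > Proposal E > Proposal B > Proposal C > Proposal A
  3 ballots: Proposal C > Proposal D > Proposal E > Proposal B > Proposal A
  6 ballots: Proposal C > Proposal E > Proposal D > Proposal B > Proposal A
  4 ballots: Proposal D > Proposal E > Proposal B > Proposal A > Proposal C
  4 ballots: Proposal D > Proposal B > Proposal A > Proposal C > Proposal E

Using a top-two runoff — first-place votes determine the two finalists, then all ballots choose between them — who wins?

Round 1 first-place votes: Proposal A 0, Proposal B 5, Proposal C 13, Proposal D 15, Proposal E 0. Proposal D and Proposal C advance.
Runoff: Proposal D is ranked above Proposal C on 15 ballots, Proposal C above Proposal D on 18.

Proposal C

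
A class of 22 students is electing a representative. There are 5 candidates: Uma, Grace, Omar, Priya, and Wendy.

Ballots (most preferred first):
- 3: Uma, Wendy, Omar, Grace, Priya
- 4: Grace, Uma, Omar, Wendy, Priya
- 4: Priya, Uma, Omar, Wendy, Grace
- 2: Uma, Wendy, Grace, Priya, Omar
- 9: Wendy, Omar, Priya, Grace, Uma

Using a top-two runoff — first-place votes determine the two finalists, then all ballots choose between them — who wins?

Uma

Round 1 first-place votes: Uma 5, Grace 4, Omar 0, Priya 4, Wendy 9. Wendy and Uma advance.
Runoff: Wendy is ranked above Uma on 9 ballots, Uma above Wendy on 13.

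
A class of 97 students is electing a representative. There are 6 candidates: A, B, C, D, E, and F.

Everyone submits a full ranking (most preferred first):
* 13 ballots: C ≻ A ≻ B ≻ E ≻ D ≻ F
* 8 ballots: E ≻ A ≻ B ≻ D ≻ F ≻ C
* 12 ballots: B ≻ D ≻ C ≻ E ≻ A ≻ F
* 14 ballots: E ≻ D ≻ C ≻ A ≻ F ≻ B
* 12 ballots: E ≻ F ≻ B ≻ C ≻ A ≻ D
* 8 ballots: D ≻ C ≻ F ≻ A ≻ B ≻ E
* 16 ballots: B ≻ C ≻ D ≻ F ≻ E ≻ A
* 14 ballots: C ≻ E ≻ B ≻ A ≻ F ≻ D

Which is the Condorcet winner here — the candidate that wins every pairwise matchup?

C vs A: 89–8
C vs B: 49–48
C vs D: 55–42
C vs E: 63–34
C vs F: 77–20
C beats every other candidate.

C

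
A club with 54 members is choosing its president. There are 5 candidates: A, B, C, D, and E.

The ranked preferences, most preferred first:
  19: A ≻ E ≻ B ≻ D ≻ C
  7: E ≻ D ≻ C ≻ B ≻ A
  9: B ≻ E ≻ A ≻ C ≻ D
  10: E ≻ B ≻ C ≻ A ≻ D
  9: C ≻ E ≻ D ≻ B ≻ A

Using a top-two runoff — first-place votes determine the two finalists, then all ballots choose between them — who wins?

E

Round 1 first-place votes: A 19, B 9, C 9, D 0, E 17. A and E advance.
Runoff: A is ranked above E on 19 ballots, E above A on 35.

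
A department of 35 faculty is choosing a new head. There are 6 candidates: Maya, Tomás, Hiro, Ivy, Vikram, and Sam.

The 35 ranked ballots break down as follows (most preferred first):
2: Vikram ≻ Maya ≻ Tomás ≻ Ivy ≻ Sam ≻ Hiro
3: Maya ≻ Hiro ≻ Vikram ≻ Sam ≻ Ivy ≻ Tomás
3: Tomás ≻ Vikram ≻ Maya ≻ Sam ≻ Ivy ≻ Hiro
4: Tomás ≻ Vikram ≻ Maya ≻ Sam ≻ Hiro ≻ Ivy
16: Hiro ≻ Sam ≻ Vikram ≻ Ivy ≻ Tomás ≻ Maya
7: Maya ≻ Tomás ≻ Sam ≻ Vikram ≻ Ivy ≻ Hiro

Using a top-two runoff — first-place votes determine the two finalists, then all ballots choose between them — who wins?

Round 1 first-place votes: Maya 10, Tomás 7, Hiro 16, Ivy 0, Vikram 2, Sam 0. Hiro and Maya advance.
Runoff: Hiro is ranked above Maya on 16 ballots, Maya above Hiro on 19.

Maya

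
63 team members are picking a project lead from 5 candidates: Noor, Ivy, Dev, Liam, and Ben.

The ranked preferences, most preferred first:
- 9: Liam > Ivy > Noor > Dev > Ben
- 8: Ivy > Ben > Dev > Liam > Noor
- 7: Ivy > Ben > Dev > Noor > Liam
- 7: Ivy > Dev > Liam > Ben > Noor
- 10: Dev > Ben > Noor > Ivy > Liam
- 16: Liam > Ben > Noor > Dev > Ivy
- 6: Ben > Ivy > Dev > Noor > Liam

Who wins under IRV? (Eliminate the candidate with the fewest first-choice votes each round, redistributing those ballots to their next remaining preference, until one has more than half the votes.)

Round 1: Noor 0, Ivy 22, Dev 10, Liam 25, Ben 6. Noor eliminated.
Round 2: Ivy 22, Dev 10, Liam 25, Ben 6. Ben eliminated.
Round 3: Ivy 28, Dev 10, Liam 25. Dev eliminated.
Round 4: Ivy 38, Liam 25. Ivy has a majority (≥32).

Ivy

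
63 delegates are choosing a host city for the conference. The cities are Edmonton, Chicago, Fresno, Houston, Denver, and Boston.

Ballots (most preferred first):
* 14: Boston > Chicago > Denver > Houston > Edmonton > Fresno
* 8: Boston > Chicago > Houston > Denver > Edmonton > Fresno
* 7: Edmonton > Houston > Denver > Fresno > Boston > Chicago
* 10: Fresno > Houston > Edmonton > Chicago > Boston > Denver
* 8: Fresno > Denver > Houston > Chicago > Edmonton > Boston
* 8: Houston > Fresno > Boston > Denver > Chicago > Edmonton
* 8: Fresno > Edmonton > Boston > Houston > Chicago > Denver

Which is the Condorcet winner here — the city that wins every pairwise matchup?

Houston

Houston vs Edmonton: 48–15
Houston vs Chicago: 41–22
Houston vs Fresno: 37–26
Houston vs Denver: 41–22
Houston vs Boston: 33–30
Houston beats every other city.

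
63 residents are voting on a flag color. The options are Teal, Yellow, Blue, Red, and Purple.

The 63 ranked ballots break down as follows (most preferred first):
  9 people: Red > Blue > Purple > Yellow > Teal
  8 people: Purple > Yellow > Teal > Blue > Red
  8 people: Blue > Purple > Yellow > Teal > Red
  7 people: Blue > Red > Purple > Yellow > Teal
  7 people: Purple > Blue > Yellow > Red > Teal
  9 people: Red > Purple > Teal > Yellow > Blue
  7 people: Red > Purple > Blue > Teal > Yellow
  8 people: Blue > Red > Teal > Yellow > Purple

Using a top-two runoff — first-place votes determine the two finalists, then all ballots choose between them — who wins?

Blue

Round 1 first-place votes: Teal 0, Yellow 0, Blue 23, Red 25, Purple 15. Red and Blue advance.
Runoff: Red is ranked above Blue on 25 ballots, Blue above Red on 38.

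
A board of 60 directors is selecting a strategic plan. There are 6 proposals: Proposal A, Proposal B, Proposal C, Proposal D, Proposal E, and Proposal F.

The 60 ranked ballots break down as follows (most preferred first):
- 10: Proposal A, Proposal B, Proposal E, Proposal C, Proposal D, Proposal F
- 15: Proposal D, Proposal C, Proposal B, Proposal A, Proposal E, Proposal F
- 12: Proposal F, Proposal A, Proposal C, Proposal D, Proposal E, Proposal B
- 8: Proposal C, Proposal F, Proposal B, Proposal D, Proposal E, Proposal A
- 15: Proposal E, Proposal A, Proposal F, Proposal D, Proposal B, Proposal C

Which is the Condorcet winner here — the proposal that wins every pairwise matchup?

Proposal A

Proposal A vs Proposal B: 37–23
Proposal A vs Proposal C: 37–23
Proposal A vs Proposal D: 37–23
Proposal A vs Proposal E: 37–23
Proposal A vs Proposal F: 40–20
Proposal A beats every other proposal.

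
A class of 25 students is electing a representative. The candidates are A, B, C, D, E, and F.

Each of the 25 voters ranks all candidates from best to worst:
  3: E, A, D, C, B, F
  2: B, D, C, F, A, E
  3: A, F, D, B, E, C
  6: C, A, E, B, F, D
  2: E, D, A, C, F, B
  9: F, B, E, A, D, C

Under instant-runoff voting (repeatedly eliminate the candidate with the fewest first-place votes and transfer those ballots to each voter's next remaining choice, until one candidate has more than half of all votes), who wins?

C

Round 1: A 3, B 2, C 6, D 0, E 5, F 9. D eliminated.
Round 2: A 3, B 2, C 6, E 5, F 9. B eliminated.
Round 3: A 3, C 8, E 5, F 9. A eliminated.
Round 4: C 8, E 5, F 12. E eliminated.
Round 5: C 13, F 12. C has a majority (≥13).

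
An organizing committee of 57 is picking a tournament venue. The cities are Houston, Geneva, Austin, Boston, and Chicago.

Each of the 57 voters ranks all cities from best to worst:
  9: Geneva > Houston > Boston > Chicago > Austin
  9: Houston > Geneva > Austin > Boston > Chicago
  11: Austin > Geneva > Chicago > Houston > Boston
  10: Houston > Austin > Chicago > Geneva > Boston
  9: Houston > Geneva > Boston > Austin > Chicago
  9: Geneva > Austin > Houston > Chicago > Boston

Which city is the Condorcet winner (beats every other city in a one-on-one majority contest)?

Geneva vs Houston: 29–28
Geneva vs Austin: 36–21
Geneva vs Boston: 57–0
Geneva vs Chicago: 47–10
Geneva beats every other city.

Geneva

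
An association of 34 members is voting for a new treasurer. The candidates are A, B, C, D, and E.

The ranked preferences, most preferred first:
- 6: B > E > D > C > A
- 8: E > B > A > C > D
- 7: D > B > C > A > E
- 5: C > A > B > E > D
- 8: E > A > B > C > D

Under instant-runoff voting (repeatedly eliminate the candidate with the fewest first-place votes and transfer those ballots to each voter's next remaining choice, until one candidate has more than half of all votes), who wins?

Round 1: A 0, B 6, C 5, D 7, E 16. A eliminated.
Round 2: B 6, C 5, D 7, E 16. C eliminated.
Round 3: B 11, D 7, E 16. D eliminated.
Round 4: B 18, E 16. B has a majority (≥18).

B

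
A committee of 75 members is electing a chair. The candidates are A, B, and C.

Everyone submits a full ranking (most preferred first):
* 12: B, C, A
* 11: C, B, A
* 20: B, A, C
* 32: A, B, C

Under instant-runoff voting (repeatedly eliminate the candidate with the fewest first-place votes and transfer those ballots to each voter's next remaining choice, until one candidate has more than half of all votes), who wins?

Round 1: A 32, B 32, C 11. C eliminated.
Round 2: A 32, B 43. B has a majority (≥38).

B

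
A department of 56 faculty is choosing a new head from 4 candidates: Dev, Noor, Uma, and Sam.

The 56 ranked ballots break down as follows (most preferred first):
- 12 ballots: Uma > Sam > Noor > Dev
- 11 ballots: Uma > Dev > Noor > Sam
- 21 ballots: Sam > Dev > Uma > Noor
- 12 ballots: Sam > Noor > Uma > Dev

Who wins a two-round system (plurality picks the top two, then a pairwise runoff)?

Sam

Round 1 first-place votes: Dev 0, Noor 0, Uma 23, Sam 33. Sam and Uma advance.
Runoff: Sam is ranked above Uma on 33 ballots, Uma above Sam on 23.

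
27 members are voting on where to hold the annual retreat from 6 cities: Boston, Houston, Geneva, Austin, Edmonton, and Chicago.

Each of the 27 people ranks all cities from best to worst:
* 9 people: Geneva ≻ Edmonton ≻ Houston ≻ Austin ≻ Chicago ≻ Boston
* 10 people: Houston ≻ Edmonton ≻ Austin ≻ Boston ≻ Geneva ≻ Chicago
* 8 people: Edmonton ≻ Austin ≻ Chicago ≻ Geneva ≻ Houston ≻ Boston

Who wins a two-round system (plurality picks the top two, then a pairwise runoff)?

Round 1 first-place votes: Boston 0, Houston 10, Geneva 9, Austin 0, Edmonton 8, Chicago 0. Houston and Geneva advance.
Runoff: Houston is ranked above Geneva on 10 ballots, Geneva above Houston on 17.

Geneva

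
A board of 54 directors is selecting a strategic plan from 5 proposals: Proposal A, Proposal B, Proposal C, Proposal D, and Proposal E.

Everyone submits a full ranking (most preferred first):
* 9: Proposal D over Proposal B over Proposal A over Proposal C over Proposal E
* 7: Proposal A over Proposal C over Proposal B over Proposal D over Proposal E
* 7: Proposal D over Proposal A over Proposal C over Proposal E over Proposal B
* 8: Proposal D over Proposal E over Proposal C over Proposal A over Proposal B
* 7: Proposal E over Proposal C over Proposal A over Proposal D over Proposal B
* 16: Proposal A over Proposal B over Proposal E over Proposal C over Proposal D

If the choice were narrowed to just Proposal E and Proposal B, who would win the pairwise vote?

Proposal B

Proposal E is ranked above Proposal B on 22 ballots; Proposal B above Proposal E on 32.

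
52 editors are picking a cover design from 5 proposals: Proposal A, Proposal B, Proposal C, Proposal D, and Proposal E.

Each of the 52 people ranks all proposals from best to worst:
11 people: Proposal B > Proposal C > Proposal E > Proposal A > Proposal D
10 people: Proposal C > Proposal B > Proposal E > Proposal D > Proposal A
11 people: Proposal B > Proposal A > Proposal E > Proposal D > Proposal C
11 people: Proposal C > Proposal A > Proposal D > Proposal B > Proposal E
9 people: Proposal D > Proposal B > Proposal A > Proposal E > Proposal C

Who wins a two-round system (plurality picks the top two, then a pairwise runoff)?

Round 1 first-place votes: Proposal A 0, Proposal B 22, Proposal C 21, Proposal D 9, Proposal E 0. Proposal B and Proposal C advance.
Runoff: Proposal B is ranked above Proposal C on 31 ballots, Proposal C above Proposal B on 21.

Proposal B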